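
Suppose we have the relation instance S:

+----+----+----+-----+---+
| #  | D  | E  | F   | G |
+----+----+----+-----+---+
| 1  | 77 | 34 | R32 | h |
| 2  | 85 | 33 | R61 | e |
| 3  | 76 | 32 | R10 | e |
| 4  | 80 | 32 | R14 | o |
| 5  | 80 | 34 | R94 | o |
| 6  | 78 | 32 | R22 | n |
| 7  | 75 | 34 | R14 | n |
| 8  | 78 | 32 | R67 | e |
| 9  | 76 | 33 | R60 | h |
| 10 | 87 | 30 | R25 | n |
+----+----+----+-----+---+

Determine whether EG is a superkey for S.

No

Rows 3 and 8 have the same EG value (E=32, G=e) but are distinct tuples, so EG does not determine every attribute — not a superkey.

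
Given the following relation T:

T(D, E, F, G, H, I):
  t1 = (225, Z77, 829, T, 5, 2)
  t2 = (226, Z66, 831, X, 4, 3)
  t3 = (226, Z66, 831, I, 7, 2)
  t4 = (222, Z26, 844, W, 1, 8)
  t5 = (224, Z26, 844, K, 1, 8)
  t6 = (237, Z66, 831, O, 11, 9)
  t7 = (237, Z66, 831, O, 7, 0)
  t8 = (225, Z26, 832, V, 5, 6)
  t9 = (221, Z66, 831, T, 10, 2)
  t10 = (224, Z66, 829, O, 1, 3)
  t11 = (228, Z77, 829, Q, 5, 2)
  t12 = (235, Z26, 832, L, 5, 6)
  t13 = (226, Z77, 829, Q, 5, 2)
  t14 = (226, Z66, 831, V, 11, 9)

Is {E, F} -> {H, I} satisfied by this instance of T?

(E=Z77, F=829): rows 1, 11, 13 → {H,I} = (5, 2), (5, 2), (5, 2) ✓
(E=Z66, F=831): rows 2, 3, 6, 7, 9, 14 → {H,I} takes values {(4, 3), (7, 2), (11, 9), (7, 0), (10, 2)} — violation
(E=Z26, F=844): rows 4, 5 → {H,I} = (1, 8), (1, 8) ✓
(E=Z26, F=832): rows 8, 12 → {H,I} = (5, 6), (5, 6) ✓
(E=Z66, F=829): row 10 → {H,I} = (1, 3) ✓
Two rows agree on {E, F} but differ on {H, I}, so {E, F} -> {H, I} does not hold.

No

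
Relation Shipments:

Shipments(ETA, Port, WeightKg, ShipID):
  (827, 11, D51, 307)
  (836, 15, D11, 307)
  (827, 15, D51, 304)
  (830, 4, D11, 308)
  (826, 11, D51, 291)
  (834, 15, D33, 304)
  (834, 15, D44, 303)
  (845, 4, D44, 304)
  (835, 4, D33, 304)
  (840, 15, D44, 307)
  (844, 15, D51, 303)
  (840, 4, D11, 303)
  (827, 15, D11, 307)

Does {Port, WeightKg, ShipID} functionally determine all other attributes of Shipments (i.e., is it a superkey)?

Two distinct rows share (Port=15, WeightKg=D11, ShipID=307), so {Port, WeightKg, ShipID} does not determine every attribute — not a superkey.

No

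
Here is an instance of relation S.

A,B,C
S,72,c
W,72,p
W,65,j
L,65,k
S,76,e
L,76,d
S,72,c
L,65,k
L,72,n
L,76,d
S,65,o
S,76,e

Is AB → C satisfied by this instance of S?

(A=S, B=72): 2 rows → C = c, c ✓
(A=W, B=72): 1 row → C = p ✓
(A=W, B=65): 1 row → C = j ✓
(A=L, B=65): 2 rows → C = k, k ✓
(A=S, B=76): 2 rows → C = e, e ✓
(A=L, B=76): 2 rows → C = d, d ✓
(A=L, B=72): 1 row → C = n ✓
(A=S, B=65): 1 row → C = o ✓
Every AB value is associated with a single C value, so AB → C holds.

Yes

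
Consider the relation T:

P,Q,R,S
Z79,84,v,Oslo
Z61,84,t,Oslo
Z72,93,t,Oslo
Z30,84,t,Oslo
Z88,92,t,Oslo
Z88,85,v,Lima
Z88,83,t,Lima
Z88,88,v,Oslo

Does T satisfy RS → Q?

No

(R=v, S=Oslo): 2 rows → Q takes values {84, 88} — violation
(R=t, S=Oslo): 4 rows → Q takes values {84, 93, 92} — violation
(R=v, S=Lima): 1 row → Q = 85 ✓
(R=t, S=Lima): 1 row → Q = 83 ✓
Two rows agree on RS but differ on Q, so RS → Q does not hold.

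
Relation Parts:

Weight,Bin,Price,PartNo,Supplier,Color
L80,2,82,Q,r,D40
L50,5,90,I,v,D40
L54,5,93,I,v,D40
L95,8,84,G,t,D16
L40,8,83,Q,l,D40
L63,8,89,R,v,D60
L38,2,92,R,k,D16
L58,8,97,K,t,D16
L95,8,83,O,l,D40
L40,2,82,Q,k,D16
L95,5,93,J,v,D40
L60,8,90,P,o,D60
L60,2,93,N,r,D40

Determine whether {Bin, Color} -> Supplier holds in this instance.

(Bin=2, Color=D40): 2 rows → Supplier = r, r ✓
(Bin=5, Color=D40): 3 rows → Supplier = v, v, v ✓
(Bin=8, Color=D16): 2 rows → Supplier = t, t ✓
(Bin=8, Color=D40): 2 rows → Supplier = l, l ✓
(Bin=8, Color=D60): 2 rows → Supplier takes values {v, o} — violation
(Bin=2, Color=D16): 2 rows → Supplier = k, k ✓
Two rows agree on {Bin, Color} but differ on Supplier, so {Bin, Color} -> Supplier does not hold.

No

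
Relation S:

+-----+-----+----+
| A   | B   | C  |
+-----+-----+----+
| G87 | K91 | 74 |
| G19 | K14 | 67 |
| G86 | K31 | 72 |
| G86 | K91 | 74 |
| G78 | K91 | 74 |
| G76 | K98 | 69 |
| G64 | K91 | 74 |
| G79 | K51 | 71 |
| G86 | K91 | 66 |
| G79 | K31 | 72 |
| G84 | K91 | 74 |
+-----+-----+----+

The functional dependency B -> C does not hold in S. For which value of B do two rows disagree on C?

B=K91: 6 rows → C takes values {74, 66} — violation
B=K14: 1 row → C = 67 ✓
B=K31: 2 rows → C = 72, 72 ✓
B=K98: 1 row → C = 69 ✓
B=K51: 1 row → C = 71 ✓
The only B value with inconsistent C is B=K91.

K91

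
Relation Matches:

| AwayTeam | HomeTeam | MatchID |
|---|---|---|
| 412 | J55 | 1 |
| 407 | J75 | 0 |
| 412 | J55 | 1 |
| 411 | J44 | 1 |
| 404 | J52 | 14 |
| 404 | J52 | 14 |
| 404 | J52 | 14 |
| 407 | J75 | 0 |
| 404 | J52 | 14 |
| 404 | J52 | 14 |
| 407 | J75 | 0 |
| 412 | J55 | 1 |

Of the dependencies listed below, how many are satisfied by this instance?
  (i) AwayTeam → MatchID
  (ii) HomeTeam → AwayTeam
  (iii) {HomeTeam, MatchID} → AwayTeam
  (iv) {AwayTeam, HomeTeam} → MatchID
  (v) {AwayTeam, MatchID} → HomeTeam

(i) AwayTeam → MatchID: every LHS value maps to a single RHS value — holds.
(ii) HomeTeam → AwayTeam: every LHS value maps to a single RHS value — holds.
(iii) {HomeTeam, MatchID} → AwayTeam: every LHS value maps to a single RHS value — holds.
(iv) {AwayTeam, HomeTeam} → MatchID: every LHS value maps to a single RHS value — holds.
(v) {AwayTeam, MatchID} → HomeTeam: every LHS value maps to a single RHS value — holds.
5 of the 5 dependencies hold.

5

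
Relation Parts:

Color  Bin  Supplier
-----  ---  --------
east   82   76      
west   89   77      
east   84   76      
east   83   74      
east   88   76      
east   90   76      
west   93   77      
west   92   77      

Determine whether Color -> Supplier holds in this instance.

No

Color=east: 5 rows → Supplier takes values {76, 74} — violation
Color=west: 3 rows → Supplier = 77, 77, 77 ✓
Two rows agree on Color but differ on Supplier, so Color -> Supplier does not hold.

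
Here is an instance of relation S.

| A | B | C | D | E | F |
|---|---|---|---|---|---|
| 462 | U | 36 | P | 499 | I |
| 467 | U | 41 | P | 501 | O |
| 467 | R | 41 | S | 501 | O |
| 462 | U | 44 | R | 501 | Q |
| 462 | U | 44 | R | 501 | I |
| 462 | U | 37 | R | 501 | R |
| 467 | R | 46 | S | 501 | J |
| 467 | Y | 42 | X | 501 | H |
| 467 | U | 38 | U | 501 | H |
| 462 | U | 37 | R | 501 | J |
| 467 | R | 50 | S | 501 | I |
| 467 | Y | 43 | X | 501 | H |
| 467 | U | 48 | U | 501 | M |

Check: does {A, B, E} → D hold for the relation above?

(A=462, B=U, E=499): 1 row → D = P ✓
(A=467, B=U, E=501): 3 rows → D takes values {P, U} — violation
(A=467, B=R, E=501): 3 rows → D = S, S, S ✓
(A=462, B=U, E=501): 4 rows → D = R, R, R, R ✓
(A=467, B=Y, E=501): 2 rows → D = X, X ✓
Two rows agree on {A, B, E} but differ on D, so {A, B, E} → D does not hold.

No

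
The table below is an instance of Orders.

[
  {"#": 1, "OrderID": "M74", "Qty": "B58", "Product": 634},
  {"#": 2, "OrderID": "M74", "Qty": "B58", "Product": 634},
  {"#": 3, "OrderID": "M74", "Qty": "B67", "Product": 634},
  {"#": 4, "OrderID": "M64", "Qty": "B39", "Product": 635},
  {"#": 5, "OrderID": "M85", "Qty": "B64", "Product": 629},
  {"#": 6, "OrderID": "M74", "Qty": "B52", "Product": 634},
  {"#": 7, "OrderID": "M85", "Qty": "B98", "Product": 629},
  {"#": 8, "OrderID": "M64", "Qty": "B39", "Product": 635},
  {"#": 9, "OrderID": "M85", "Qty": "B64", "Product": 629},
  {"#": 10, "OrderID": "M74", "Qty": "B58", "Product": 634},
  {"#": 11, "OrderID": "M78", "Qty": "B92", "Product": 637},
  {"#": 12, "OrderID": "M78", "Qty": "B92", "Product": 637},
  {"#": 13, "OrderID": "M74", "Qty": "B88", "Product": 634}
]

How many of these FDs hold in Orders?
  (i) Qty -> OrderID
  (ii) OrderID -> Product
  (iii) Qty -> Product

3

(i) Qty -> OrderID: every LHS value maps to a single RHS value — holds.
(ii) OrderID -> Product: every LHS value maps to a single RHS value — holds.
(iii) Qty -> Product: every LHS value maps to a single RHS value — holds.
3 of the 3 dependencies hold.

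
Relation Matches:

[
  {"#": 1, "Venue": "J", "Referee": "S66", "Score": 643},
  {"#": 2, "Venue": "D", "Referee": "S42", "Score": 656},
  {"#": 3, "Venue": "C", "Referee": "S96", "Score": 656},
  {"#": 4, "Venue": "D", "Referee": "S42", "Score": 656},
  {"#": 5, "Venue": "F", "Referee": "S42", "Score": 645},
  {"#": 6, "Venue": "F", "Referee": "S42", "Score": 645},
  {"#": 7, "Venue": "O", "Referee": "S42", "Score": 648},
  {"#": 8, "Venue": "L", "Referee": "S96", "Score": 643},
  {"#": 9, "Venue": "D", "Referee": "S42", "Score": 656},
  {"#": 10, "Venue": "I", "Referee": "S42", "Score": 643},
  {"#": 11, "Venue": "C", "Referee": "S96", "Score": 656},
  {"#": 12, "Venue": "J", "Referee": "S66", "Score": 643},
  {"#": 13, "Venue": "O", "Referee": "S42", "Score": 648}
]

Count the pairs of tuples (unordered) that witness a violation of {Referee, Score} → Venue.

(Referee=S66, Score=643): all 2 rows agree on Venue — 0 pairs.
(Referee=S42, Score=656): all 3 rows agree on Venue — 0 pairs.
(Referee=S96, Score=656): all 2 rows agree on Venue — 0 pairs.
(Referee=S42, Score=645): all 2 rows agree on Venue — 0 pairs.
(Referee=S42, Score=648): all 2 rows agree on Venue — 0 pairs.

0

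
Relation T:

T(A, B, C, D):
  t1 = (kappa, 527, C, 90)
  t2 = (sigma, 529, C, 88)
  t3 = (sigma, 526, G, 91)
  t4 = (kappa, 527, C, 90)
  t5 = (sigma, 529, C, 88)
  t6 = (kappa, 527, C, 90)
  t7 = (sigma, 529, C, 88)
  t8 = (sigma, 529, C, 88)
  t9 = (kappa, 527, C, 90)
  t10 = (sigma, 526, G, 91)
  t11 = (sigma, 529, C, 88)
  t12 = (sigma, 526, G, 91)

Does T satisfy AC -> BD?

(A=kappa, C=C): rows 1, 4, 6, 9 → {B,D} = (527, 90), (527, 90), (527, 90), (527, 90) ✓
(A=sigma, C=C): rows 2, 5, 7, 8, 11 → {B,D} = (529, 88), (529, 88), (529, 88), (529, 88), (529, 88) ✓
(A=sigma, C=G): rows 3, 10, 12 → {B,D} = (526, 91), (526, 91), (526, 91) ✓
Every AC value is associated with a single BD value, so AC -> BD holds.

Yes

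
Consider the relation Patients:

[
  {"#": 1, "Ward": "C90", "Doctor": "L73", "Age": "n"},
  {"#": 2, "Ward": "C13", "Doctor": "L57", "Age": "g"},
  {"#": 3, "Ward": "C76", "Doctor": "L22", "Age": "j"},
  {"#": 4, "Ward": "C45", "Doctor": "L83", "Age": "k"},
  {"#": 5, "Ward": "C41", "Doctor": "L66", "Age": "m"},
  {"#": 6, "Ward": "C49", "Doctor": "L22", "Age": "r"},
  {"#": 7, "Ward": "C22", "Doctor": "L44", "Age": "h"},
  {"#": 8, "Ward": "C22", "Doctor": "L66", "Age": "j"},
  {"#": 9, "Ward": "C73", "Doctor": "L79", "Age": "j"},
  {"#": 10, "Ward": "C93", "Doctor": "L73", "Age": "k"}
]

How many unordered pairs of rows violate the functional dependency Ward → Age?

Ward=C22: violating pairs (7,8) — 1 pair.

1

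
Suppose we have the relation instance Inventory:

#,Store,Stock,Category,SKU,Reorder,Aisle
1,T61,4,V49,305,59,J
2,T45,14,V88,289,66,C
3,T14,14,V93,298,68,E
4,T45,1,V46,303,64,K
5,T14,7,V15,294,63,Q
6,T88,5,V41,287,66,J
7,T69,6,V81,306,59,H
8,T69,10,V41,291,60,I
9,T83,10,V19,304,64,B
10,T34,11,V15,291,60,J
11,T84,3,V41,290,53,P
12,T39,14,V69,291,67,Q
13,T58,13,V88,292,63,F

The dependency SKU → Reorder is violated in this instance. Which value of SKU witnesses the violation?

SKU=305: row 1 → Reorder = 59 ✓
SKU=289: row 2 → Reorder = 66 ✓
SKU=298: row 3 → Reorder = 68 ✓
SKU=303: row 4 → Reorder = 64 ✓
SKU=294: row 5 → Reorder = 63 ✓
SKU=287: row 6 → Reorder = 66 ✓
SKU=306: row 7 → Reorder = 59 ✓
SKU=291: rows 8, 10, 12 → Reorder takes values {60, 67} — violation
SKU=304: row 9 → Reorder = 64 ✓
SKU=290: row 11 → Reorder = 53 ✓
SKU=292: row 13 → Reorder = 63 ✓
The only SKU value with inconsistent Reorder is SKU=291.

291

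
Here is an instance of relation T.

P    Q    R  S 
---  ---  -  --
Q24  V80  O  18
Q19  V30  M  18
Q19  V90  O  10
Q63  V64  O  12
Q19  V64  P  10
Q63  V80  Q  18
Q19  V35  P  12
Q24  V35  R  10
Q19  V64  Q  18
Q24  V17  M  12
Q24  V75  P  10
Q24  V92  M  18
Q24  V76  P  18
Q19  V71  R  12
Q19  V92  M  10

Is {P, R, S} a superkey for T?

Yes

All 15 rows have distinct {P, R, S} values, so {P, R, S} → (all attributes) holds and {P, R, S} is a superkey.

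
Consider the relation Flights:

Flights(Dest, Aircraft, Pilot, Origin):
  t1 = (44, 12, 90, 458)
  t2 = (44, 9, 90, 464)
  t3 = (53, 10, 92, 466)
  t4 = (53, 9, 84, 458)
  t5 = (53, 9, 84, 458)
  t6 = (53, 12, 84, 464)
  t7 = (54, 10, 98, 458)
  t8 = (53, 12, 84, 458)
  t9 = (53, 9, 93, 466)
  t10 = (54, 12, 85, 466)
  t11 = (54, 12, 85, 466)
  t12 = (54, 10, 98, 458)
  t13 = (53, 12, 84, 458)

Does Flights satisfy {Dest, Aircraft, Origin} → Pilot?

Yes

(Dest=44, Aircraft=12, Origin=458): row 1 → Pilot = 90 ✓
(Dest=44, Aircraft=9, Origin=464): row 2 → Pilot = 90 ✓
(Dest=53, Aircraft=10, Origin=466): row 3 → Pilot = 92 ✓
(Dest=53, Aircraft=9, Origin=458): rows 4, 5 → Pilot = 84, 84 ✓
(Dest=53, Aircraft=12, Origin=464): row 6 → Pilot = 84 ✓
(Dest=54, Aircraft=10, Origin=458): rows 7, 12 → Pilot = 98, 98 ✓
(Dest=53, Aircraft=12, Origin=458): rows 8, 13 → Pilot = 84, 84 ✓
(Dest=53, Aircraft=9, Origin=466): row 9 → Pilot = 93 ✓
(Dest=54, Aircraft=12, Origin=466): rows 10, 11 → Pilot = 85, 85 ✓
Every {Dest, Aircraft, Origin} value is associated with a single Pilot value, so {Dest, Aircraft, Origin} → Pilot holds.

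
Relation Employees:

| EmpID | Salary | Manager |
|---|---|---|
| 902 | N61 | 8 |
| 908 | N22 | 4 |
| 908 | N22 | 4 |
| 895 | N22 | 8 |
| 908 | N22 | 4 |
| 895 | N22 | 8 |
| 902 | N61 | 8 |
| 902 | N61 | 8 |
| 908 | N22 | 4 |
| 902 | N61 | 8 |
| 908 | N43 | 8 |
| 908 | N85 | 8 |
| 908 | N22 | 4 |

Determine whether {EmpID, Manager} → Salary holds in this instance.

(EmpID=902, Manager=8): 4 rows → Salary = N61, N61, N61, N61 ✓
(EmpID=908, Manager=4): 5 rows → Salary = N22, N22, N22, N22, N22 ✓
(EmpID=895, Manager=8): 2 rows → Salary = N22, N22 ✓
(EmpID=908, Manager=8): 2 rows → Salary takes values {N43, N85} — violation
Two rows agree on {EmpID, Manager} but differ on Salary, so {EmpID, Manager} → Salary does not hold.

No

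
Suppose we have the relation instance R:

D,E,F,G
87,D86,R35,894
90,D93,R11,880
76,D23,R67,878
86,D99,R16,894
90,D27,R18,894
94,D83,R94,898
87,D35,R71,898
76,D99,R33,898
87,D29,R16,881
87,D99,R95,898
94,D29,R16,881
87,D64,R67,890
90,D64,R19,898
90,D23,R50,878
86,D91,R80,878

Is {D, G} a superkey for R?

No

Two distinct rows share (D=87, G=898), so {D, G} does not determine every attribute — not a superkey.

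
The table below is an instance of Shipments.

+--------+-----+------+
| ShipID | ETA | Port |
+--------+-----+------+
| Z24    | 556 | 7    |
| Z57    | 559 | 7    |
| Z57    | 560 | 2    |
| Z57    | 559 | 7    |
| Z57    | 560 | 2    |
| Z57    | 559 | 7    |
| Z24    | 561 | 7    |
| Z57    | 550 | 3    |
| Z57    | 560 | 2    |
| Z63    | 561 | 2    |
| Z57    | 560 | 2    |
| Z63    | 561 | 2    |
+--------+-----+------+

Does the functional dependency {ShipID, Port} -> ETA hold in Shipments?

(ShipID=Z24, Port=7): 2 rows → ETA takes values {556, 561} — violation
(ShipID=Z57, Port=7): 3 rows → ETA = 559, 559, 559 ✓
(ShipID=Z57, Port=2): 4 rows → ETA = 560, 560, 560, 560 ✓
(ShipID=Z57, Port=3): 1 row → ETA = 550 ✓
(ShipID=Z63, Port=2): 2 rows → ETA = 561, 561 ✓
Two rows agree on {ShipID, Port} but differ on ETA, so {ShipID, Port} -> ETA does not hold.

No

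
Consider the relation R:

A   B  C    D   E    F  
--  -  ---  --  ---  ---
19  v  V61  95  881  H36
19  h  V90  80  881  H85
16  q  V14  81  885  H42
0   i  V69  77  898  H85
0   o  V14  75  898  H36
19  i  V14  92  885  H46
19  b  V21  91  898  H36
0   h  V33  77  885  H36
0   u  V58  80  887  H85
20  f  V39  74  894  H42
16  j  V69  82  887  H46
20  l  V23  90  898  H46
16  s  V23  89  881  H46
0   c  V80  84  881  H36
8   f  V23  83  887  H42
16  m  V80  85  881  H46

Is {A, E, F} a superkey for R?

No

Two distinct rows share (A=16, E=881, F=H46), so {A, E, F} does not determine every attribute — not a superkey.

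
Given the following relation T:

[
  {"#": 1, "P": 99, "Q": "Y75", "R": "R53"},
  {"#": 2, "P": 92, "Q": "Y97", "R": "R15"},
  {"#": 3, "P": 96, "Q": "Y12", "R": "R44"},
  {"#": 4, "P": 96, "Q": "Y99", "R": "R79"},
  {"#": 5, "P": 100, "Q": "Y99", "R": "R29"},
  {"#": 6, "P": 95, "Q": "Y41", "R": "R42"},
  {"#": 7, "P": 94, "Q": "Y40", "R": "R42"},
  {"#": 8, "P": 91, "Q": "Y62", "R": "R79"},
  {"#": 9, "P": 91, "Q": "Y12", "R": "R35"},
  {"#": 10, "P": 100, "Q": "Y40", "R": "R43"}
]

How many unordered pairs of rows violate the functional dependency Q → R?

3

Q=Y12: violating pairs (3,9) — 1 pair.
Q=Y99: violating pairs (4,5) — 1 pair.
Q=Y40: violating pairs (7,10) — 1 pair.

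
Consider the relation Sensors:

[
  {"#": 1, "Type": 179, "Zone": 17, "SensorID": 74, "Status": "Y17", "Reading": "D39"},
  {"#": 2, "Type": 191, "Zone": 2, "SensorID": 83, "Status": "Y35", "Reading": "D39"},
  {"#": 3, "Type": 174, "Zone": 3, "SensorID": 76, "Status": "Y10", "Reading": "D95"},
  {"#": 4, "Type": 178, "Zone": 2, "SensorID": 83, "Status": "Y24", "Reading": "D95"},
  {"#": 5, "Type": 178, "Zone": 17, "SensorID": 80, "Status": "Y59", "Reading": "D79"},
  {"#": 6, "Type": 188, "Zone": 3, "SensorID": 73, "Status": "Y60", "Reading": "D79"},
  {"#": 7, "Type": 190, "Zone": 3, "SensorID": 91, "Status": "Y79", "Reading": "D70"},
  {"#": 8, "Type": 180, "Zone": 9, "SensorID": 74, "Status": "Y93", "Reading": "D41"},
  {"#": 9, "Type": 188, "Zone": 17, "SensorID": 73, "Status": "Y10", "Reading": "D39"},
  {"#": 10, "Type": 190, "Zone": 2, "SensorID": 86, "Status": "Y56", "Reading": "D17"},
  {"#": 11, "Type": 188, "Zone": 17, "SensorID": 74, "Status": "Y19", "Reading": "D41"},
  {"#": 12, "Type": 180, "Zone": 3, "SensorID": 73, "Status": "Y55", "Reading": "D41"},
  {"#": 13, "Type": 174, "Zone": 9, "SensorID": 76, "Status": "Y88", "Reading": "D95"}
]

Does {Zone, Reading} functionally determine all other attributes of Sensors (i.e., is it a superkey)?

No

Rows 1 and 9 have the same {Zone, Reading} value (Zone=17, Reading=D39) but are distinct tuples, so {Zone, Reading} does not determine every attribute — not a superkey.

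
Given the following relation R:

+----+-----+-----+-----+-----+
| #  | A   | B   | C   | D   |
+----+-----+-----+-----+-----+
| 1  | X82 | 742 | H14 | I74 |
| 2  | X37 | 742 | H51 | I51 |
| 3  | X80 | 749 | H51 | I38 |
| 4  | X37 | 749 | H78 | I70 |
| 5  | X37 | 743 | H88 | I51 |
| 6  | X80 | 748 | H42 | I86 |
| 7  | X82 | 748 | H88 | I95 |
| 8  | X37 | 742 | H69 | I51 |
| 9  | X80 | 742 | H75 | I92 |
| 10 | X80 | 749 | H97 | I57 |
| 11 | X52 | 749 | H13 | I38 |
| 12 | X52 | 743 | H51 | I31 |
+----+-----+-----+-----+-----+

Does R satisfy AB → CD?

(A=X82, B=742): row 1 → {C,D} = (H14, I74) ✓
(A=X37, B=742): rows 2, 8 → {C,D} takes values {(H51, I51), (H69, I51)} — violation
(A=X80, B=749): rows 3, 10 → {C,D} takes values {(H51, I38), (H97, I57)} — violation
(A=X37, B=749): row 4 → {C,D} = (H78, I70) ✓
(A=X37, B=743): row 5 → {C,D} = (H88, I51) ✓
(A=X80, B=748): row 6 → {C,D} = (H42, I86) ✓
(A=X82, B=748): row 7 → {C,D} = (H88, I95) ✓
(A=X80, B=742): row 9 → {C,D} = (H75, I92) ✓
(A=X52, B=749): row 11 → {C,D} = (H13, I38) ✓
(A=X52, B=743): row 12 → {C,D} = (H51, I31) ✓
Two rows agree on AB but differ on CD, so AB → CD does not hold.

No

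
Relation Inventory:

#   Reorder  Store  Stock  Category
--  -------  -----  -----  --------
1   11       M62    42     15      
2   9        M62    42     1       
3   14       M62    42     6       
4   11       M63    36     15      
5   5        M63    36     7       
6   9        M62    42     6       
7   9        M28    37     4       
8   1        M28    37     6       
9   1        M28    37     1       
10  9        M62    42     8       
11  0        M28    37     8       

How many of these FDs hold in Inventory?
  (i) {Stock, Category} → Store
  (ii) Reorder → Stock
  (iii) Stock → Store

(i) {Stock, Category} → Store: every LHS value maps to a single RHS value — holds.
(ii) Reorder → Stock: Reorder=11: rows 1, 4 → Stock takes values {42, 36} — violation; Reorder=9: rows 2, 6, 7, 10 → Stock takes values {42, 37} — violation — fails.
(iii) Stock → Store: every LHS value maps to a single RHS value — holds.
2 of the 3 dependencies hold.

2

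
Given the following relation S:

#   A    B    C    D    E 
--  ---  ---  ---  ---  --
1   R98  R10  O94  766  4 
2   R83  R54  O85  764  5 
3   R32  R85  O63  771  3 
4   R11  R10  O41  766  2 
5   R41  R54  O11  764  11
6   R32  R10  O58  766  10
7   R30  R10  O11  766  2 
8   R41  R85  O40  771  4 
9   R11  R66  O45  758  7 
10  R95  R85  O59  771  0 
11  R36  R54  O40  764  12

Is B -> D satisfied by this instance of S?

Yes

B=R10: rows 1, 4, 6, 7 → D = 766, 766, 766, 766 ✓
B=R54: rows 2, 5, 11 → D = 764, 764, 764 ✓
B=R85: rows 3, 8, 10 → D = 771, 771, 771 ✓
B=R66: row 9 → D = 758 ✓
Every B value is associated with a single D value, so B -> D holds.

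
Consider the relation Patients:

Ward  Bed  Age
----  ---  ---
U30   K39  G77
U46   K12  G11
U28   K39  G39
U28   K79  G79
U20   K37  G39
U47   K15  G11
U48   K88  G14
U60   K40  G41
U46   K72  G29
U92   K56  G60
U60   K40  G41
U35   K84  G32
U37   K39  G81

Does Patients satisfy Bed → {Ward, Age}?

Bed=K39: 3 rows → {Ward,Age} takes values {(U30, G77), (U28, G39), (U37, G81)} — violation
Bed=K12: 1 row → {Ward,Age} = (U46, G11) ✓
Bed=K79: 1 row → {Ward,Age} = (U28, G79) ✓
Bed=K37: 1 row → {Ward,Age} = (U20, G39) ✓
Bed=K15: 1 row → {Ward,Age} = (U47, G11) ✓
Bed=K88: 1 row → {Ward,Age} = (U48, G14) ✓
Bed=K40: 2 rows → {Ward,Age} = (U60, G41), (U60, G41) ✓
Bed=K72: 1 row → {Ward,Age} = (U46, G29) ✓
Bed=K56: 1 row → {Ward,Age} = (U92, G60) ✓
Bed=K84: 1 row → {Ward,Age} = (U35, G32) ✓
Two rows agree on Bed but differ on {Ward, Age}, so Bed → {Ward, Age} does not hold.

No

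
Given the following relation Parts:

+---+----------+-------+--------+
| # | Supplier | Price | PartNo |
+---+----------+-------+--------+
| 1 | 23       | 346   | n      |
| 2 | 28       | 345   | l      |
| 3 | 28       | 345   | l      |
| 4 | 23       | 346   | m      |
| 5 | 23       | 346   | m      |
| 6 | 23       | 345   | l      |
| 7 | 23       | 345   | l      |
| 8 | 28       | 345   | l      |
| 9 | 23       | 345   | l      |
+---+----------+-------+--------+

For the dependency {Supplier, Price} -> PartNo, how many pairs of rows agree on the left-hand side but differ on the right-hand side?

2

(Supplier=23, Price=346): violating pairs (1,4), (1,5) — 2 pairs.
(Supplier=28, Price=345): all 3 rows agree on PartNo — 0 pairs.
(Supplier=23, Price=345): all 3 rows agree on PartNo — 0 pairs.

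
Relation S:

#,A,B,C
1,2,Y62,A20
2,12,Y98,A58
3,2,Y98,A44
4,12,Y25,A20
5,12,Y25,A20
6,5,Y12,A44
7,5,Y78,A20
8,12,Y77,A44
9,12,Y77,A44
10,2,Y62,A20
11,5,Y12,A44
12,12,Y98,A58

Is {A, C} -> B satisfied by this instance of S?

Yes

(A=2, C=A20): rows 1, 10 → B = Y62, Y62 ✓
(A=12, C=A58): rows 2, 12 → B = Y98, Y98 ✓
(A=2, C=A44): row 3 → B = Y98 ✓
(A=12, C=A20): rows 4, 5 → B = Y25, Y25 ✓
(A=5, C=A44): rows 6, 11 → B = Y12, Y12 ✓
(A=5, C=A20): row 7 → B = Y78 ✓
(A=12, C=A44): rows 8, 9 → B = Y77, Y77 ✓
Every {A, C} value is associated with a single B value, so {A, C} -> B holds.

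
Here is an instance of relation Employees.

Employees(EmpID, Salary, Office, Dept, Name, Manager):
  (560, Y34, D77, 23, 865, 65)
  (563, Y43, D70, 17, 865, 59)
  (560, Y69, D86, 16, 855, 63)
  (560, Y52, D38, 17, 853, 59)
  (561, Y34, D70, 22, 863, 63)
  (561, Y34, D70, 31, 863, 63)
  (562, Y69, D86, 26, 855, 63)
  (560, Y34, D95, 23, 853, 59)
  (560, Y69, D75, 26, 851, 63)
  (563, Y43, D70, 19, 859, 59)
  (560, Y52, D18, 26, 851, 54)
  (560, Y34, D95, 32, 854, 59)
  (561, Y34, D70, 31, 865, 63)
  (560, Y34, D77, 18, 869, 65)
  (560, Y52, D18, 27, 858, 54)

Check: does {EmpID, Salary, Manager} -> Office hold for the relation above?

(EmpID=560, Salary=Y34, Manager=65): 2 rows → Office = D77, D77 ✓
(EmpID=563, Salary=Y43, Manager=59): 2 rows → Office = D70, D70 ✓
(EmpID=560, Salary=Y69, Manager=63): 2 rows → Office takes values {D86, D75} — violation
(EmpID=560, Salary=Y52, Manager=59): 1 row → Office = D38 ✓
(EmpID=561, Salary=Y34, Manager=63): 3 rows → Office = D70, D70, D70 ✓
(EmpID=562, Salary=Y69, Manager=63): 1 row → Office = D86 ✓
(EmpID=560, Salary=Y34, Manager=59): 2 rows → Office = D95, D95 ✓
(EmpID=560, Salary=Y52, Manager=54): 2 rows → Office = D18, D18 ✓
Two rows agree on {EmpID, Salary, Manager} but differ on Office, so {EmpID, Salary, Manager} -> Office does not hold.

No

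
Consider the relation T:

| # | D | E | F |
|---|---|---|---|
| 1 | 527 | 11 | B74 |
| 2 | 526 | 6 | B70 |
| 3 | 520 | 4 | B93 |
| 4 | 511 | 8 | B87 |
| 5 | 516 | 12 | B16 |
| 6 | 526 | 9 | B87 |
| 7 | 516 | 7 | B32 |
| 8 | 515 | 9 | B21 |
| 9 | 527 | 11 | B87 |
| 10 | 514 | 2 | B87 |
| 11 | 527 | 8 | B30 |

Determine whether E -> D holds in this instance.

E=11: rows 1, 9 → D = 527, 527 ✓
E=6: row 2 → D = 526 ✓
E=4: row 3 → D = 520 ✓
E=8: rows 4, 11 → D takes values {511, 527} — violation
E=12: row 5 → D = 516 ✓
E=9: rows 6, 8 → D takes values {526, 515} — violation
E=7: row 7 → D = 516 ✓
E=2: row 10 → D = 514 ✓
Two rows agree on E but differ on D, so E -> D does not hold.

No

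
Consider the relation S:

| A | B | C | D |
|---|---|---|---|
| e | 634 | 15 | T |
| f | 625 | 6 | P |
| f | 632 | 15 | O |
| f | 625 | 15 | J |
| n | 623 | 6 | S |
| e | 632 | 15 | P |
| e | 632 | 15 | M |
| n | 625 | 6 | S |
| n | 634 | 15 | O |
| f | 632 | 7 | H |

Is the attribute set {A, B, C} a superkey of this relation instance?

Two distinct rows share (A=e, B=632, C=15), so {A, B, C} does not determine every attribute — not a superkey.

No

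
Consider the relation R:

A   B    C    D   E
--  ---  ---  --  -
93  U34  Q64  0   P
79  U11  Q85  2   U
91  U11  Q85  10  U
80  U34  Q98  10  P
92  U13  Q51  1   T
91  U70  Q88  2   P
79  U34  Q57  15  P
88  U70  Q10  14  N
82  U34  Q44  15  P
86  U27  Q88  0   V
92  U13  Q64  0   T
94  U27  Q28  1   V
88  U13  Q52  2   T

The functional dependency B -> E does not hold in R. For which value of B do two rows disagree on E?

U70

B=U34: 4 rows → E = P, P, P, P ✓
B=U11: 2 rows → E = U, U ✓
B=U13: 3 rows → E = T, T, T ✓
B=U70: 2 rows → E takes values {P, N} — violation
B=U27: 2 rows → E = V, V ✓
The only B value with inconsistent E is B=U70.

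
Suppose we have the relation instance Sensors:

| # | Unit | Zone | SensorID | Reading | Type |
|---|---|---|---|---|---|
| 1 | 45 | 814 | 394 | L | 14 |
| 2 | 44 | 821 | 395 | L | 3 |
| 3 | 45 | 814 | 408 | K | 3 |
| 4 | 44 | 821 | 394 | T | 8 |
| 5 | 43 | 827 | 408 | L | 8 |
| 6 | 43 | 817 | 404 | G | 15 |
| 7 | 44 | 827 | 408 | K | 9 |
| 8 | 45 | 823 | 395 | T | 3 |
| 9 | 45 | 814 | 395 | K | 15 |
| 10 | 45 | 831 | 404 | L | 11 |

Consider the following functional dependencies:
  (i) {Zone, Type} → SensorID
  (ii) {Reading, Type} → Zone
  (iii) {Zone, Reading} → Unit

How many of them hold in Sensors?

(i) {Zone, Type} → SensorID: every LHS value maps to a single RHS value — holds.
(ii) {Reading, Type} → Zone: every LHS value maps to a single RHS value — holds.
(iii) {Zone, Reading} → Unit: every LHS value maps to a single RHS value — holds.
3 of the 3 dependencies hold.

3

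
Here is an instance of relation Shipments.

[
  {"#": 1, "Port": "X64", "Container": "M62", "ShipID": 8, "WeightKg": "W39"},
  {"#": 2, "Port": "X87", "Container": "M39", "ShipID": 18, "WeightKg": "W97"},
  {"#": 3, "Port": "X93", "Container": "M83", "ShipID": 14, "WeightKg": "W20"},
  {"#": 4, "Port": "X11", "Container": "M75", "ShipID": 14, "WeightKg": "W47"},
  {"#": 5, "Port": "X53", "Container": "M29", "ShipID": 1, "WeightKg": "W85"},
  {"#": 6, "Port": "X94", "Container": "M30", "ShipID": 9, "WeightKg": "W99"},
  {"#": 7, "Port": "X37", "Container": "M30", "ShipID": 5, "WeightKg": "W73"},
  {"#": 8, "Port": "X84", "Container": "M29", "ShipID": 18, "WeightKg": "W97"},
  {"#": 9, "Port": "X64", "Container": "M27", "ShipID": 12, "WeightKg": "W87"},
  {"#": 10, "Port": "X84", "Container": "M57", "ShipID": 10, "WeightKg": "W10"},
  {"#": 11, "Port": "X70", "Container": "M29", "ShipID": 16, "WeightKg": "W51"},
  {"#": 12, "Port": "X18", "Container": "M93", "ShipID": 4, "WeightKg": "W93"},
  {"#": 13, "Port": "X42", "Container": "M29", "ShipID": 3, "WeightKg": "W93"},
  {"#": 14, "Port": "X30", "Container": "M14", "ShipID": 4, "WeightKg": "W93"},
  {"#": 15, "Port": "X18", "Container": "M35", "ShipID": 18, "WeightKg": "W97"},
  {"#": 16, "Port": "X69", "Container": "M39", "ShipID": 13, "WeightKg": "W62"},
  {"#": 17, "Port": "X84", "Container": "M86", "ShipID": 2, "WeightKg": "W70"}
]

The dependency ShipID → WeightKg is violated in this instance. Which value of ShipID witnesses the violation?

14

ShipID=8: row 1 → WeightKg = W39 ✓
ShipID=18: rows 2, 8, 15 → WeightKg = W97, W97, W97 ✓
ShipID=14: rows 3, 4 → WeightKg takes values {W20, W47} — violation
ShipID=1: row 5 → WeightKg = W85 ✓
ShipID=9: row 6 → WeightKg = W99 ✓
ShipID=5: row 7 → WeightKg = W73 ✓
ShipID=12: row 9 → WeightKg = W87 ✓
ShipID=10: row 10 → WeightKg = W10 ✓
ShipID=16: row 11 → WeightKg = W51 ✓
ShipID=4: rows 12, 14 → WeightKg = W93, W93 ✓
ShipID=3: row 13 → WeightKg = W93 ✓
ShipID=13: row 16 → WeightKg = W62 ✓
ShipID=2: row 17 → WeightKg = W70 ✓
The only ShipID value with inconsistent WeightKg is ShipID=14.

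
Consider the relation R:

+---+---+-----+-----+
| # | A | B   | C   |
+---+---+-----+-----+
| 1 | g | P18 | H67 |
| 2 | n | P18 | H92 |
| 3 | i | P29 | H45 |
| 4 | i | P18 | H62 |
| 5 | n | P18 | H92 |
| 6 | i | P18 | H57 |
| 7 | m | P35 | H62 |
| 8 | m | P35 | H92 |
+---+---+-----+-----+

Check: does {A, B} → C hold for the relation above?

(A=g, B=P18): row 1 → C = H67 ✓
(A=n, B=P18): rows 2, 5 → C = H92, H92 ✓
(A=i, B=P29): row 3 → C = H45 ✓
(A=i, B=P18): rows 4, 6 → C takes values {H62, H57} — violation
(A=m, B=P35): rows 7, 8 → C takes values {H62, H92} — violation
Two rows agree on {A, B} but differ on C, so {A, B} → C does not hold.

No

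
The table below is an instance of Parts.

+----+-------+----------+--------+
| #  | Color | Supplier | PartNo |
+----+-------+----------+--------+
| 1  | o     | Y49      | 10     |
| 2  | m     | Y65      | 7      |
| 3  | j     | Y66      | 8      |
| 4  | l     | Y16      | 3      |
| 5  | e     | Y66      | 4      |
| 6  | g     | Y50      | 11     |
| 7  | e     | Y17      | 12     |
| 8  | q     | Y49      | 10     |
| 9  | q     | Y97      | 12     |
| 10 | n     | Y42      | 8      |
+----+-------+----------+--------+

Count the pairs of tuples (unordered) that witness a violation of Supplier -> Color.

2

Supplier=Y49: violating pairs (1,8) — 1 pair.
Supplier=Y66: violating pairs (3,5) — 1 pair.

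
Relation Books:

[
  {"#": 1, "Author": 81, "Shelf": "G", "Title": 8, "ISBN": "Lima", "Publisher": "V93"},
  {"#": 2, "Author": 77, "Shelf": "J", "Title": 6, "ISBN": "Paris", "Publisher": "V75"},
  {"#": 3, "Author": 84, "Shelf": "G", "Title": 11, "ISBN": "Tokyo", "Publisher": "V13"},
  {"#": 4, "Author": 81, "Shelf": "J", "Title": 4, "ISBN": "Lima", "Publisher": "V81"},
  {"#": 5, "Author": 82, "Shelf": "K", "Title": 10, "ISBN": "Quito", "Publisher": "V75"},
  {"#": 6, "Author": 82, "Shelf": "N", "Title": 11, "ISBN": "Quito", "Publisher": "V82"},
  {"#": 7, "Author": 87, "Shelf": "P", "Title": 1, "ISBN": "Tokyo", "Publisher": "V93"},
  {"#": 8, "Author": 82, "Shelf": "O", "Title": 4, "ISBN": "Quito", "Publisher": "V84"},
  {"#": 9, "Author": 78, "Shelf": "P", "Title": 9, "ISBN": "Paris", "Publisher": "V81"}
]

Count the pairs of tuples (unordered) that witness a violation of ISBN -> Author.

ISBN=Lima: all 2 rows agree on Author — 0 pairs.
ISBN=Paris: violating pairs (2,9) — 1 pair.
ISBN=Tokyo: violating pairs (3,7) — 1 pair.
ISBN=Quito: all 3 rows agree on Author — 0 pairs.

2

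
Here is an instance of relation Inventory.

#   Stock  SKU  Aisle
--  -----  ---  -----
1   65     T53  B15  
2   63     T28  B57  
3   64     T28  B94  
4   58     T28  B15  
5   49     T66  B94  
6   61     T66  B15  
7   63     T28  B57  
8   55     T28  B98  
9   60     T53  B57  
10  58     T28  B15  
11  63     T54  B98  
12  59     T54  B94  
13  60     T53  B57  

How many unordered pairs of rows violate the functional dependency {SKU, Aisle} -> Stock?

(SKU=T28, Aisle=B57): all 2 rows agree on Stock — 0 pairs.
(SKU=T28, Aisle=B15): all 2 rows agree on Stock — 0 pairs.
(SKU=T53, Aisle=B57): all 2 rows agree on Stock — 0 pairs.

0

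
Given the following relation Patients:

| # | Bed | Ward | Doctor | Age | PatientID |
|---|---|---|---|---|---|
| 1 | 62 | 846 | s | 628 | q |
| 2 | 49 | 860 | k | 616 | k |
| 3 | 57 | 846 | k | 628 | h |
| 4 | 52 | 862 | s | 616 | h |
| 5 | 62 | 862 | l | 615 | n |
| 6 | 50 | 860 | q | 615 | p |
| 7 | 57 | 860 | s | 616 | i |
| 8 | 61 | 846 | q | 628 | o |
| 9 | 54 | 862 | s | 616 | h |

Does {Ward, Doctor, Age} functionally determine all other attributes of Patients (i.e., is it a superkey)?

Rows 4 and 9 have the same {Ward, Doctor, Age} value (Ward=862, Doctor=s, Age=616) but are distinct tuples, so {Ward, Doctor, Age} does not determine every attribute — not a superkey.

No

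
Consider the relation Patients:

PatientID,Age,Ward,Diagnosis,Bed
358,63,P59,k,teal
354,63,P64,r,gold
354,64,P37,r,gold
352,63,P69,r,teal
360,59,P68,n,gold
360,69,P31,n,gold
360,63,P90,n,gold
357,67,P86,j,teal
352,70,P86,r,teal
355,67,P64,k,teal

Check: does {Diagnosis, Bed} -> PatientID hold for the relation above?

(Diagnosis=k, Bed=teal): 2 rows → PatientID takes values {358, 355} — violation
(Diagnosis=r, Bed=gold): 2 rows → PatientID = 354, 354 ✓
(Diagnosis=r, Bed=teal): 2 rows → PatientID = 352, 352 ✓
(Diagnosis=n, Bed=gold): 3 rows → PatientID = 360, 360, 360 ✓
(Diagnosis=j, Bed=teal): 1 row → PatientID = 357 ✓
Two rows agree on {Diagnosis, Bed} but differ on PatientID, so {Diagnosis, Bed} -> PatientID does not hold.

No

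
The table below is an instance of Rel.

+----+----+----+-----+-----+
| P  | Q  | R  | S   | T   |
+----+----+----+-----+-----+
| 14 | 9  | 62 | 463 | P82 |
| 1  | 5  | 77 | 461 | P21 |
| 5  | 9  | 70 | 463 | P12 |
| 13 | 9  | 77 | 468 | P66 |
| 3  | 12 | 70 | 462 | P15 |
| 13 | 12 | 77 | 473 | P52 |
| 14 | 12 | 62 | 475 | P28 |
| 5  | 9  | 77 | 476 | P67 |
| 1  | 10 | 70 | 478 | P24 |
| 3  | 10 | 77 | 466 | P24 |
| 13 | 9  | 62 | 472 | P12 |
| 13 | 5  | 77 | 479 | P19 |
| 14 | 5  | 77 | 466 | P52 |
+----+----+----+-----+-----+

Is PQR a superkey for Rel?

All 13 rows have distinct PQR values, so PQR → (all attributes) holds and PQR is a superkey.

Yes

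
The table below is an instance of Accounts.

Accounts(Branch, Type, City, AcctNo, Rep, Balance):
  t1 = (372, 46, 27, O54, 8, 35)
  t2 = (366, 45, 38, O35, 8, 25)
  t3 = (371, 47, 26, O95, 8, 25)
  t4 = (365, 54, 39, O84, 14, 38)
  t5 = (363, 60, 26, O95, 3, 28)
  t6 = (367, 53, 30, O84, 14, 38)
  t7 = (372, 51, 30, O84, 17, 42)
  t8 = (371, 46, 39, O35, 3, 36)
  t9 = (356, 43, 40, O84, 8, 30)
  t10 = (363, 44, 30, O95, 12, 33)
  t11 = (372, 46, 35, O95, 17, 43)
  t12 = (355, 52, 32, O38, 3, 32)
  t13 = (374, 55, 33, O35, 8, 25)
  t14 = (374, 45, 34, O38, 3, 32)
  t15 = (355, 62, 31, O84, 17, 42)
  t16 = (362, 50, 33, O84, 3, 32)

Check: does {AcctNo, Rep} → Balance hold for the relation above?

Yes

(AcctNo=O54, Rep=8): row 1 → Balance = 35 ✓
(AcctNo=O35, Rep=8): rows 2, 13 → Balance = 25, 25 ✓
(AcctNo=O95, Rep=8): row 3 → Balance = 25 ✓
(AcctNo=O84, Rep=14): rows 4, 6 → Balance = 38, 38 ✓
(AcctNo=O95, Rep=3): row 5 → Balance = 28 ✓
(AcctNo=O84, Rep=17): rows 7, 15 → Balance = 42, 42 ✓
(AcctNo=O35, Rep=3): row 8 → Balance = 36 ✓
(AcctNo=O84, Rep=8): row 9 → Balance = 30 ✓
(AcctNo=O95, Rep=12): row 10 → Balance = 33 ✓
(AcctNo=O95, Rep=17): row 11 → Balance = 43 ✓
(AcctNo=O38, Rep=3): rows 12, 14 → Balance = 32, 32 ✓
(AcctNo=O84, Rep=3): row 16 → Balance = 32 ✓
Every {AcctNo, Rep} value is associated with a single Balance value, so {AcctNo, Rep} → Balance holds.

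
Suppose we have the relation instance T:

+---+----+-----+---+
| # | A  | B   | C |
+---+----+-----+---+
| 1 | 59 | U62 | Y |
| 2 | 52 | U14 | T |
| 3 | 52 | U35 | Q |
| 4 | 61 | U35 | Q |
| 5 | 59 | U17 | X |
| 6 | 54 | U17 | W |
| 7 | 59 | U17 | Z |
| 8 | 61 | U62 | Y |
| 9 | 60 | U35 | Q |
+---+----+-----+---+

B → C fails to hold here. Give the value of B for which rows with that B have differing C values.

U17

B=U62: rows 1, 8 → C = Y, Y ✓
B=U14: row 2 → C = T ✓
B=U35: rows 3, 4, 9 → C = Q, Q, Q ✓
B=U17: rows 5, 6, 7 → C takes values {X, W, Z} — violation
The only B value with inconsistent C is B=U17.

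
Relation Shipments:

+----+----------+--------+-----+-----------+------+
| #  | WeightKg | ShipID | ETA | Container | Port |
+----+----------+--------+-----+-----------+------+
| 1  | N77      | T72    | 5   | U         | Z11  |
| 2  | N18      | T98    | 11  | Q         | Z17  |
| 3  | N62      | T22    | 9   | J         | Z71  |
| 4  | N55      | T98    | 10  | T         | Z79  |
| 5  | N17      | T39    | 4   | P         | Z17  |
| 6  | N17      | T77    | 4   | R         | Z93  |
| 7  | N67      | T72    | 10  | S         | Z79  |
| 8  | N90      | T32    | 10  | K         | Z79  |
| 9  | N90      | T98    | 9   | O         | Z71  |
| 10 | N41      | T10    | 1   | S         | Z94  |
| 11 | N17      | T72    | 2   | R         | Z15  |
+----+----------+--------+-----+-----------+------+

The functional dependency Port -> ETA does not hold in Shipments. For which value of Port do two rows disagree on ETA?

Port=Z11: row 1 → ETA = 5 ✓
Port=Z17: rows 2, 5 → ETA takes values {11, 4} — violation
Port=Z71: rows 3, 9 → ETA = 9, 9 ✓
Port=Z79: rows 4, 7, 8 → ETA = 10, 10, 10 ✓
Port=Z93: row 6 → ETA = 4 ✓
Port=Z94: row 10 → ETA = 1 ✓
Port=Z15: row 11 → ETA = 2 ✓
The only Port value with inconsistent ETA is Port=Z17.

Z17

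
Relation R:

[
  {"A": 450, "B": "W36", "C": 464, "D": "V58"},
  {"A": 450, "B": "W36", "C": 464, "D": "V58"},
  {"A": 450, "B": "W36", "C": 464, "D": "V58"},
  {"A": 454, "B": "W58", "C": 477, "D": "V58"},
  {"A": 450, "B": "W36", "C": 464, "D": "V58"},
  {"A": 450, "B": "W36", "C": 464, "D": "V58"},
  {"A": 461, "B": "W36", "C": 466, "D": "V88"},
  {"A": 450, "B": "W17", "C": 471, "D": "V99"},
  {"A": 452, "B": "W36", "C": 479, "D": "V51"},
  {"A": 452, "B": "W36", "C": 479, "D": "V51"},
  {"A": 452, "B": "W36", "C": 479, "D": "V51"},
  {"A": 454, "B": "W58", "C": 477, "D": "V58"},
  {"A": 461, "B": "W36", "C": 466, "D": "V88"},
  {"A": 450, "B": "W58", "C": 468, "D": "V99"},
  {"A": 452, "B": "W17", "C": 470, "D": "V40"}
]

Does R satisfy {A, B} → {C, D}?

Yes

(A=450, B=W36): 5 rows → {C,D} = (464, V58), (464, V58), (464, V58), (464, V58), (464, V58) ✓
(A=454, B=W58): 2 rows → {C,D} = (477, V58), (477, V58) ✓
(A=461, B=W36): 2 rows → {C,D} = (466, V88), (466, V88) ✓
(A=450, B=W17): 1 row → {C,D} = (471, V99) ✓
(A=452, B=W36): 3 rows → {C,D} = (479, V51), (479, V51), (479, V51) ✓
(A=450, B=W58): 1 row → {C,D} = (468, V99) ✓
(A=452, B=W17): 1 row → {C,D} = (470, V40) ✓
Every {A, B} value is associated with a single {C, D} value, so {A, B} → {C, D} holds.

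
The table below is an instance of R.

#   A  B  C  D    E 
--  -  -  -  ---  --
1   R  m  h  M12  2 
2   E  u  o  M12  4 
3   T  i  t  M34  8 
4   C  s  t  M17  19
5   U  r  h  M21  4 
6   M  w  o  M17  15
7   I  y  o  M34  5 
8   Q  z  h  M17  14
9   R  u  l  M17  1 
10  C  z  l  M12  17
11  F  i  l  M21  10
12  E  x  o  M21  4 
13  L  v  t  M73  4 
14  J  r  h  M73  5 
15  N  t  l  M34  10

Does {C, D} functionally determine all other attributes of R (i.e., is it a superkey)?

All 15 rows have distinct {C, D} values, so {C, D} → (all attributes) holds and {C, D} is a superkey.

Yes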